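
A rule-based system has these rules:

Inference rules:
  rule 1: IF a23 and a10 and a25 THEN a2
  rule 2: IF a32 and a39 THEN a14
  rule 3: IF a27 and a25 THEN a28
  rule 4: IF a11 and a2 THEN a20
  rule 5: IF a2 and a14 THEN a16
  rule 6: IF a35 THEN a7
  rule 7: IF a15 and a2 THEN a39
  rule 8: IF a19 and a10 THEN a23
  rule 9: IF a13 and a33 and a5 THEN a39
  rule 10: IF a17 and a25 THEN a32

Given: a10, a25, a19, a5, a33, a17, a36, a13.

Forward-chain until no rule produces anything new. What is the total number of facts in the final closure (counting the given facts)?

14

Round 1: rule 8 [IF a19 and a10 THEN a23]; rule 9 [IF a13 and a33 and a5 THEN a39]; rule 10 [IF a17 and a25 THEN a32]. Adds a23, a39, a32.
Round 2: rule 1 [IF a23 and a10 and a25 THEN a2]; rule 2 [IF a32 and a39 THEN a14]. Adds a2, a14.
Round 3: rule 5 [IF a2 and a14 THEN a16]. Adds a16.
Closure: {a10, a13, a14, a16, a17, a19, a2, a23, a25, a32, a33, a36, a39, a5} — 14 facts.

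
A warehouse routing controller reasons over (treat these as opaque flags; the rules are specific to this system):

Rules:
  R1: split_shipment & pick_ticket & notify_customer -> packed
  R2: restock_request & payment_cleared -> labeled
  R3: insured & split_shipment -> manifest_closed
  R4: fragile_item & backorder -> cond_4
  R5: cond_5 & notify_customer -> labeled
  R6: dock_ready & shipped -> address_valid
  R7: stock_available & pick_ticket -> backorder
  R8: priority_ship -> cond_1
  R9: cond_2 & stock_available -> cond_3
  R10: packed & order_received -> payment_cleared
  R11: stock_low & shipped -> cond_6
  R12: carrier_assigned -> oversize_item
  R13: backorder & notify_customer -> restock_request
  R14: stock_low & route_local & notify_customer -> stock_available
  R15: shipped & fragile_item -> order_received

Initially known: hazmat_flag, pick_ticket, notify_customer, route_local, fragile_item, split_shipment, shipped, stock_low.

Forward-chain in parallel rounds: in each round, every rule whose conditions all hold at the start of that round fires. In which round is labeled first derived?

4

Round 1: R1 [split_shipment & pick_ticket & notify_customer -> packed]; R11 [stock_low & shipped -> cond_6]; R14 [stock_low & route_local & notify_customer -> stock_available]; R15 [shipped & fragile_item -> order_received]. Adds packed, cond_6, stock_available, order_received.
Round 2: R7 [stock_available & pick_ticket -> backorder]; R10 [packed & order_received -> payment_cleared]. Adds backorder, payment_cleared.
Round 3: R4 [fragile_item & backorder -> cond_4]; R13 [backorder & notify_customer -> restock_request]. Adds cond_4, restock_request.
Round 4: R2 [restock_request & payment_cleared -> labeled]. Adds labeled.
labeled first appears in round 4.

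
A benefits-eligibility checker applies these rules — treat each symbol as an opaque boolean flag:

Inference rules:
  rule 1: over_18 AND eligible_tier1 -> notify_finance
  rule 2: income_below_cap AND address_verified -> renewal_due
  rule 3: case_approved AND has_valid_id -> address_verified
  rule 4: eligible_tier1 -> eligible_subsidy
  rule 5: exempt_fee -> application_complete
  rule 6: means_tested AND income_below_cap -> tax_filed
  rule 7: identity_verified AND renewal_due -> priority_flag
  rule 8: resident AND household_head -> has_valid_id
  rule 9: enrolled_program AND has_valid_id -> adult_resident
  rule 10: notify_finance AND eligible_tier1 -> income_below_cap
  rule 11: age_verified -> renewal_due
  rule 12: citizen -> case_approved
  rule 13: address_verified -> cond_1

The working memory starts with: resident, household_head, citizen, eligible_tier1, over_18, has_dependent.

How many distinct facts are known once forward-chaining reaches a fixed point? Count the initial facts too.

14

[1] rule 1 [over_18 AND eligible_tier1 -> notify_finance]; rule 4 [eligible_tier1 -> eligible_subsidy]; rule 8 [resident AND household_head -> has_valid_id]; rule 12 [citizen -> case_approved]. ⇒ new: notify_finance, eligible_subsidy, has_valid_id, case_approved.
[2] rule 3 [case_approved AND has_valid_id -> address_verified]; rule 10 [notify_finance AND eligible_tier1 -> income_below_cap]. ⇒ new: address_verified, income_below_cap.
[3] rule 2 [income_below_cap AND address_verified -> renewal_due]; rule 13 [address_verified -> cond_1]. ⇒ new: renewal_due, cond_1.
Closure: {address_verified, case_approved, citizen, cond_1, eligible_subsidy, eligible_tier1, has_dependent, has_valid_id, household_head, income_below_cap, notify_finance, over_18, renewal_due, resident} — 14 facts.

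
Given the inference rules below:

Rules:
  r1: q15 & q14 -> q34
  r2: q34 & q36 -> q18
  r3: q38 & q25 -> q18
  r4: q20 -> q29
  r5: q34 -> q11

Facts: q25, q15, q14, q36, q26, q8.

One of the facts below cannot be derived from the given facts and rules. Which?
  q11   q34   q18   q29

Round 1 — r1, derive q34.
Round 2 — r2, r5, derive q18, q11.
Derived: q34 (round 1), q11 (round 2), q18 (round 2). q29 never appears in any round.

q29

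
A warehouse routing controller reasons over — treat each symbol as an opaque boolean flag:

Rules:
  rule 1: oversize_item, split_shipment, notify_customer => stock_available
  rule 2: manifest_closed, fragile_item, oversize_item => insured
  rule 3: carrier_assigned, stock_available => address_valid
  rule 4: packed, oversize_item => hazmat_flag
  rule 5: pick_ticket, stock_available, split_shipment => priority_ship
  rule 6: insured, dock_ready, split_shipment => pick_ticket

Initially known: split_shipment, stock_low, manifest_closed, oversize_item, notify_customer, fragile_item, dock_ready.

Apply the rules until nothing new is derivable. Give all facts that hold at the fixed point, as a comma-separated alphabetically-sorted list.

dock_ready, fragile_item, insured, manifest_closed, notify_customer, oversize_item, pick_ticket, priority_ship, split_shipment, stock_available, stock_low

[1] rule 1 [oversize_item, split_shipment, notify_customer => stock_available]; rule 2 [manifest_closed, fragile_item, oversize_item => insured]. ⇒ new: stock_available, insured.
[2] rule 6 [insured, dock_ready, split_shipment => pick_ticket]. ⇒ new: pick_ticket.
[3] rule 5 [pick_ticket, stock_available, split_shipment => priority_ship]. ⇒ new: priority_ship.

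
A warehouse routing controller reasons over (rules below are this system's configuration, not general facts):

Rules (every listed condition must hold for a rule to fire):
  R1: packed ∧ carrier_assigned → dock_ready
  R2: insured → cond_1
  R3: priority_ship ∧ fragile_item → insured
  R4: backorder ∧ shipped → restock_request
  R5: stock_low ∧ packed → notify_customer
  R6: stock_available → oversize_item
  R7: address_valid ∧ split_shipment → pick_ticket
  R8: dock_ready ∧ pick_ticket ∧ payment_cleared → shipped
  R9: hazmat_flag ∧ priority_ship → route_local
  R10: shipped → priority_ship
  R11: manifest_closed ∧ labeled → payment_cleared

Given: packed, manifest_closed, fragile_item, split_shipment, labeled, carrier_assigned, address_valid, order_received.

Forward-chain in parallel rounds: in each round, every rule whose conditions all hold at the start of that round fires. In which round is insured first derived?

Round 1: R1 [packed ∧ carrier_assigned → dock_ready]; R7 [address_valid ∧ split_shipment → pick_ticket]; R11 [manifest_closed ∧ labeled → payment_cleared]. Adds dock_ready, pick_ticket, payment_cleared.
Round 2: R8 [dock_ready ∧ pick_ticket ∧ payment_cleared → shipped]. Adds shipped.
Round 3: R10 [shipped → priority_ship]. Adds priority_ship.
Round 4: R3 [priority_ship ∧ fragile_item → insured]. Adds insured.
insured first appears in round 4.

4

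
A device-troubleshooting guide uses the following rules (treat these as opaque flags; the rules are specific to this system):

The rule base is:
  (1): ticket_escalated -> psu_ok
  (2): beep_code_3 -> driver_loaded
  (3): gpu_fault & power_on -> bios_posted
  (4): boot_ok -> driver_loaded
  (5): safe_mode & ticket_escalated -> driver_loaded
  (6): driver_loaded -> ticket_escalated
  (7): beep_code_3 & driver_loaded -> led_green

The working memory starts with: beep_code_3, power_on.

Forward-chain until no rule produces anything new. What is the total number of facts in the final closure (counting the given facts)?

Round 1 fires (2), giving driver_loaded.
Round 2 fires (6), (7), giving ticket_escalated, led_green.
Round 3 fires (1), giving psu_ok.
Closure: {beep_code_3, driver_loaded, led_green, power_on, psu_ok, ticket_escalated} — 6 facts.

6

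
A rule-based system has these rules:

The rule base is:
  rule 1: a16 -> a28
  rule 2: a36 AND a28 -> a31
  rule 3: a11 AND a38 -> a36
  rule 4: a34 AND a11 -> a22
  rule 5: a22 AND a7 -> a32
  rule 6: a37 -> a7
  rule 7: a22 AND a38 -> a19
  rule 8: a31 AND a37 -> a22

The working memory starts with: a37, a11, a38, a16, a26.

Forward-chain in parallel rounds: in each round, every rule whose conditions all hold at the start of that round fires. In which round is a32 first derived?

Round 1 — rule 1, rule 3, rule 6, derive a28, a36, a7.
Round 2 — rule 2, derive a31.
Round 3 — rule 8, derive a22.
Round 4 — rule 5, rule 7, derive a32, a19.
a32 first appears in round 4.

4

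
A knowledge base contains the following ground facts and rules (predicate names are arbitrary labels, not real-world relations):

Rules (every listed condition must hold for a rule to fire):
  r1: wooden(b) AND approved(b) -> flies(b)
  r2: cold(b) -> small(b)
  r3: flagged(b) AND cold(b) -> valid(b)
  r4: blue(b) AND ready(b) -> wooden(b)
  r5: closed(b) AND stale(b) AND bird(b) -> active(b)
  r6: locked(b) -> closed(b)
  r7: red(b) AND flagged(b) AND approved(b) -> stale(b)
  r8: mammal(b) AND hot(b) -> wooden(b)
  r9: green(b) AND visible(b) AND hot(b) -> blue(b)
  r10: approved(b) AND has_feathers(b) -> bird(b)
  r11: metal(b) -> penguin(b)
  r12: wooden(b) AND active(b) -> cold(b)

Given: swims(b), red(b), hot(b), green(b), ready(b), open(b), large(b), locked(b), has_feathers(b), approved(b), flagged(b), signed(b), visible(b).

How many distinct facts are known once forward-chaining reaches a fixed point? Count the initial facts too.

23

Round 1 fires r6, r7, r9, r10, giving closed(b), stale(b), blue(b), bird(b).
Round 2 fires r4, r5, giving wooden(b), active(b).
Round 3 fires r1, r12, giving flies(b), cold(b).
Round 4 fires r2, r3, giving small(b), valid(b).
Closure: {active(b), approved(b), bird(b), blue(b), closed(b), cold(b), flagged(b), flies(b), green(b), has_feathers(b), hot(b), large(b), locked(b), open(b), ready(b), red(b), signed(b), small(b), stale(b), swims(b), valid(b), visible(b), wooden(b)} — 23 facts.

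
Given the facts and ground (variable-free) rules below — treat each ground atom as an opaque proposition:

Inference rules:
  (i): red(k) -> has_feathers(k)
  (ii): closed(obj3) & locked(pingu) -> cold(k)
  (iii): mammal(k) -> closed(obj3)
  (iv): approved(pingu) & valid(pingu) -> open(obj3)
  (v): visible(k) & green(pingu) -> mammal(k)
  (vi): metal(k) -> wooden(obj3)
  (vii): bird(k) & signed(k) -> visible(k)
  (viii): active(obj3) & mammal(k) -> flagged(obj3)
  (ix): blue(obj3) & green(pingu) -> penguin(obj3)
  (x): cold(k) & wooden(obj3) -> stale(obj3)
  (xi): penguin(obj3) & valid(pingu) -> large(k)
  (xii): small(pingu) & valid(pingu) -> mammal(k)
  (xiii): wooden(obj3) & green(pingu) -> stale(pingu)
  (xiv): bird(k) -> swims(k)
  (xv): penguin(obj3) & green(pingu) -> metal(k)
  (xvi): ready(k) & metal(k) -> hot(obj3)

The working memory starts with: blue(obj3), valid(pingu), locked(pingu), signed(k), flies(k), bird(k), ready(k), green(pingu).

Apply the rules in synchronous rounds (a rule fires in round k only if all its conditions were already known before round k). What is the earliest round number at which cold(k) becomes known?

Round 1: (vii) [bird(k) & signed(k) -> visible(k)]; (ix) [blue(obj3) & green(pingu) -> penguin(obj3)]; (xiv) [bird(k) -> swims(k)]. Adds visible(k), penguin(obj3), swims(k).
Round 2: (v) [visible(k) & green(pingu) -> mammal(k)]; (xi) [penguin(obj3) & valid(pingu) -> large(k)]; (xv) [penguin(obj3) & green(pingu) -> metal(k)]. Adds mammal(k), large(k), metal(k).
Round 3: (iii) [mammal(k) -> closed(obj3)]; (vi) [metal(k) -> wooden(obj3)]; (xvi) [ready(k) & metal(k) -> hot(obj3)]. Adds closed(obj3), wooden(obj3), hot(obj3).
Round 4: (ii) [closed(obj3) & locked(pingu) -> cold(k)]; (xiii) [wooden(obj3) & green(pingu) -> stale(pingu)]. Adds cold(k), stale(pingu).
cold(k) first appears in round 4.

4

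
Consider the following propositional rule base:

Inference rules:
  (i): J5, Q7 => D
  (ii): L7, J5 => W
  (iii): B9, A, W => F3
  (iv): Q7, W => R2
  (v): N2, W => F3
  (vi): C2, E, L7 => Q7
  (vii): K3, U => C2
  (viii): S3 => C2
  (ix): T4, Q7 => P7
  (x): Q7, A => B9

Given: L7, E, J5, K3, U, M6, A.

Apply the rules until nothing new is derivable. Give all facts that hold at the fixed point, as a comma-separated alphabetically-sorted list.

A, B9, C2, D, E, F3, J5, K3, L7, M6, Q7, R2, U, W

Round 1 — (ii), (vii), derive W, C2.
Round 2 — (vi), derive Q7.
Round 3 — (i), (iv), (x), derive D, R2, B9.
Round 4 — (iii), derive F3.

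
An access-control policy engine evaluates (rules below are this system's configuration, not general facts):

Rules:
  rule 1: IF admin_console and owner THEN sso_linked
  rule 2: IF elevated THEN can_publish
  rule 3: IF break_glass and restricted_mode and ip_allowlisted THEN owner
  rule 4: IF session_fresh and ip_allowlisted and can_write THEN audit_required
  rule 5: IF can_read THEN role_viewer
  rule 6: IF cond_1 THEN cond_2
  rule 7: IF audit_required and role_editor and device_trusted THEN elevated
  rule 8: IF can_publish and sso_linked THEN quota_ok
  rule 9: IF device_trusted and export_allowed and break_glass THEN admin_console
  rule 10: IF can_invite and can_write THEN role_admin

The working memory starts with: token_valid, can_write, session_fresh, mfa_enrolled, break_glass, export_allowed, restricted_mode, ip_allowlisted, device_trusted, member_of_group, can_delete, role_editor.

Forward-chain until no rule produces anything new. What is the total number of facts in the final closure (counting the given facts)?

19

Round 1: rule 3 [IF break_glass and restricted_mode and ip_allowlisted THEN owner]; rule 4 [IF session_fresh and ip_allowlisted and can_write THEN audit_required]; rule 9 [IF device_trusted and export_allowed and break_glass THEN admin_console]. New: owner, audit_required, admin_console.
Round 2: rule 1 [IF admin_console and owner THEN sso_linked]; rule 7 [IF audit_required and role_editor and device_trusted THEN elevated]. New: sso_linked, elevated.
Round 3: rule 2 [IF elevated THEN can_publish]. New: can_publish.
Round 4: rule 8 [IF can_publish and sso_linked THEN quota_ok]. New: quota_ok.
Closure: {admin_console, audit_required, break_glass, can_delete, can_publish, can_write, device_trusted, elevated, export_allowed, ip_allowlisted, member_of_group, mfa_enrolled, owner, quota_ok, restricted_mode, role_editor, session_fresh, sso_linked, token_valid} — 19 facts.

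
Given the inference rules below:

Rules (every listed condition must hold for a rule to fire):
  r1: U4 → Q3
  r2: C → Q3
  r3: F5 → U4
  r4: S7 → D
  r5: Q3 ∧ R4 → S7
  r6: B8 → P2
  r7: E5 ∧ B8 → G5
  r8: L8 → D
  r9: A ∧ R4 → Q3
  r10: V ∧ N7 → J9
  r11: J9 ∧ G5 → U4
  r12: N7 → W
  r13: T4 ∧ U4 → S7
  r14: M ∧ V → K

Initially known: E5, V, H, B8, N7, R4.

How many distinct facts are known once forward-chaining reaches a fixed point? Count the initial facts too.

14

Round 1: r6 [B8 → P2]; r7 [E5 ∧ B8 → G5]; r10 [V ∧ N7 → J9]; r12 [N7 → W]. New: P2, G5, J9, W.
Round 2: r11 [J9 ∧ G5 → U4]. New: U4.
Round 3: r1 [U4 → Q3]. New: Q3.
Round 4: r5 [Q3 ∧ R4 → S7]. New: S7.
Round 5: r4 [S7 → D]. New: D.
Closure: {B8, D, E5, G5, H, J9, N7, P2, Q3, R4, S7, U4, V, W} — 14 facts.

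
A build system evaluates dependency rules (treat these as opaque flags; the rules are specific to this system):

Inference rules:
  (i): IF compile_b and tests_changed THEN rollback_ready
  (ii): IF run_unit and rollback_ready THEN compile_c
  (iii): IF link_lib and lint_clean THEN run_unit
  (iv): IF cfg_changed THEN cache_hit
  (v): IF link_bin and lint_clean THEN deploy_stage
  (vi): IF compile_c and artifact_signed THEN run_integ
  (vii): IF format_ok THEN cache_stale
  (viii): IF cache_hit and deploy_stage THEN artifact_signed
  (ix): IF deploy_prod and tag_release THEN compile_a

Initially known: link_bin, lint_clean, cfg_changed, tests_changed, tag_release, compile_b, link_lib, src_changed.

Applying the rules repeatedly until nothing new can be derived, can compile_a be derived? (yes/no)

no

Round 1: (i) [IF compile_b and tests_changed THEN rollback_ready]; (iii) [IF link_lib and lint_clean THEN run_unit]; (iv) [IF cfg_changed THEN cache_hit]; (v) [IF link_bin and lint_clean THEN deploy_stage]. New: rollback_ready, run_unit, cache_hit, deploy_stage.
Round 2: (ii) [IF run_unit and rollback_ready THEN compile_c]; (viii) [IF cache_hit and deploy_stage THEN artifact_signed]. New: compile_c, artifact_signed.
Round 3: (vi) [IF compile_c and artifact_signed THEN run_integ]. New: run_integ.
Fixed point reached. compile_a is concluded only by (ix); (ix) needs deploy_prod (never derived).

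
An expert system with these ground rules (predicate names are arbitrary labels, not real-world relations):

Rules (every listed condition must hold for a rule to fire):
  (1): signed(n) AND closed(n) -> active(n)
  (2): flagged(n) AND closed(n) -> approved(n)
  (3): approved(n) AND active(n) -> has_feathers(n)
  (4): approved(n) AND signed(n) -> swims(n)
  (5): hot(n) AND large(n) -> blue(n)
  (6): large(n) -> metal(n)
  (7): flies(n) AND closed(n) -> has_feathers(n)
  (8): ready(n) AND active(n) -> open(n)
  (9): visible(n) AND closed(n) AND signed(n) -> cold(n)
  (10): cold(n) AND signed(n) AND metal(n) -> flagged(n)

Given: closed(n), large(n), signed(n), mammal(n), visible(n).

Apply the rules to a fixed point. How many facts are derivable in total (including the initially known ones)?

12

[1] (1) [signed(n) AND closed(n) -> active(n)]; (6) [large(n) -> metal(n)]; (9) [visible(n) AND closed(n) AND signed(n) -> cold(n)]. ⇒ new: active(n), metal(n), cold(n).
[2] (10) [cold(n) AND signed(n) AND metal(n) -> flagged(n)]. ⇒ new: flagged(n).
[3] (2) [flagged(n) AND closed(n) -> approved(n)]. ⇒ new: approved(n).
[4] (3) [approved(n) AND active(n) -> has_feathers(n)]; (4) [approved(n) AND signed(n) -> swims(n)]. ⇒ new: has_feathers(n), swims(n).
Closure: {active(n), approved(n), closed(n), cold(n), flagged(n), has_feathers(n), large(n), mammal(n), metal(n), signed(n), swims(n), visible(n)} — 12 facts.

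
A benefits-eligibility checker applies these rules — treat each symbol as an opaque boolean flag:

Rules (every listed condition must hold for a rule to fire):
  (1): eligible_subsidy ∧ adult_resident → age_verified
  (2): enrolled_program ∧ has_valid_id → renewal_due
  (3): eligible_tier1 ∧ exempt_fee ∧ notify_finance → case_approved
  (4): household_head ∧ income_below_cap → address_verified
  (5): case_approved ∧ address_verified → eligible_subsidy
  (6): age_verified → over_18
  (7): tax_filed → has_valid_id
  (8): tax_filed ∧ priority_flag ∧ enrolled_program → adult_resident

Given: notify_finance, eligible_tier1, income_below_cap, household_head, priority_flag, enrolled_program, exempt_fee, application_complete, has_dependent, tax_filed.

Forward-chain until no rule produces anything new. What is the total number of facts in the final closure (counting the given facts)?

[1] (3) [eligible_tier1 ∧ exempt_fee ∧ notify_finance → case_approved]; (4) [household_head ∧ income_below_cap → address_verified]; (7) [tax_filed → has_valid_id]; (8) [tax_filed ∧ priority_flag ∧ enrolled_program → adult_resident]. ⇒ new: case_approved, address_verified, has_valid_id, adult_resident.
[2] (2) [enrolled_program ∧ has_valid_id → renewal_due]; (5) [case_approved ∧ address_verified → eligible_subsidy]. ⇒ new: renewal_due, eligible_subsidy.
[3] (1) [eligible_subsidy ∧ adult_resident → age_verified]. ⇒ new: age_verified.
[4] (6) [age_verified → over_18]. ⇒ new: over_18.
Closure: {address_verified, adult_resident, age_verified, application_complete, case_approved, eligible_subsidy, eligible_tier1, enrolled_program, exempt_fee, has_dependent, has_valid_id, household_head, income_below_cap, notify_finance, over_18, priority_flag, renewal_due, tax_filed} — 18 facts.

18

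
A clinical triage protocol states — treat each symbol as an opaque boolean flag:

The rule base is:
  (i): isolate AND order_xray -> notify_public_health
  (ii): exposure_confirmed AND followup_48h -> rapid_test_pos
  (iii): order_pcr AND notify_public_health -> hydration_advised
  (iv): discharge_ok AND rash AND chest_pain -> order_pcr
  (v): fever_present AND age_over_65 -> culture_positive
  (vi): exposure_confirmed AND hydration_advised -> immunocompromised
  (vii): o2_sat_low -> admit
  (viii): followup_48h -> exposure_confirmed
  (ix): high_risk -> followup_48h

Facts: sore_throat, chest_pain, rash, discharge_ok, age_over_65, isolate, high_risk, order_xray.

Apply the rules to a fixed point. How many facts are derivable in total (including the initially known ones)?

15

Round 1: (i) [isolate AND order_xray -> notify_public_health]; (iv) [discharge_ok AND rash AND chest_pain -> order_pcr]; (ix) [high_risk -> followup_48h]. Adds notify_public_health, order_pcr, followup_48h.
Round 2: (iii) [order_pcr AND notify_public_health -> hydration_advised]; (viii) [followup_48h -> exposure_confirmed]. Adds hydration_advised, exposure_confirmed.
Round 3: (ii) [exposure_confirmed AND followup_48h -> rapid_test_pos]; (vi) [exposure_confirmed AND hydration_advised -> immunocompromised]. Adds rapid_test_pos, immunocompromised.
Closure: {age_over_65, chest_pain, discharge_ok, exposure_confirmed, followup_48h, high_risk, hydration_advised, immunocompromised, isolate, notify_public_health, order_pcr, order_xray, rapid_test_pos, rash, sore_throat} — 15 facts.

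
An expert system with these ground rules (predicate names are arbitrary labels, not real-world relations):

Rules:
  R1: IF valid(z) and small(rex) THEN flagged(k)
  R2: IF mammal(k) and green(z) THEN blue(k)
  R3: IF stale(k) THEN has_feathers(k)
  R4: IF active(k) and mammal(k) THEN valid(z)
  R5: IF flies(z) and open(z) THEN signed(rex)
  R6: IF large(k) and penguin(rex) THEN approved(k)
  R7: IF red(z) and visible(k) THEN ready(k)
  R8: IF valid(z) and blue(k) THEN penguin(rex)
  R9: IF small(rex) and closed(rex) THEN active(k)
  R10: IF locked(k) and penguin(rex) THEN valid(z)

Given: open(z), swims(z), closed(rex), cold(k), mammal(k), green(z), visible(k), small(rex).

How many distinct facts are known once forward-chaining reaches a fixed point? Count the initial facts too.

Round 1 — R2, R9, derive blue(k), active(k).
Round 2 — R4, derive valid(z).
Round 3 — R1, R8, derive flagged(k), penguin(rex).
Closure: {active(k), blue(k), closed(rex), cold(k), flagged(k), green(z), mammal(k), open(z), penguin(rex), small(rex), swims(z), valid(z), visible(k)} — 13 facts.

13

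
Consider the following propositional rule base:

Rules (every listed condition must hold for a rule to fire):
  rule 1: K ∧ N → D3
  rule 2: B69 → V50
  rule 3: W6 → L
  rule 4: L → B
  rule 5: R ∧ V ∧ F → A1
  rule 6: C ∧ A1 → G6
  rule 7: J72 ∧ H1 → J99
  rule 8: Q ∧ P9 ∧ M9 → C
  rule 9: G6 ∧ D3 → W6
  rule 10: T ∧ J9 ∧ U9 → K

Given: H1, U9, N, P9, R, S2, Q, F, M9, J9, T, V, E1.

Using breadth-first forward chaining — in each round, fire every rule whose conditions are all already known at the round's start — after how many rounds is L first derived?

Round 1 fires rule 5, rule 8, rule 10, giving A1, C, K.
Round 2 fires rule 1, rule 6, giving D3, G6.
Round 3 fires rule 9, giving W6.
Round 4 fires rule 3, giving L.
L first appears in round 4.

4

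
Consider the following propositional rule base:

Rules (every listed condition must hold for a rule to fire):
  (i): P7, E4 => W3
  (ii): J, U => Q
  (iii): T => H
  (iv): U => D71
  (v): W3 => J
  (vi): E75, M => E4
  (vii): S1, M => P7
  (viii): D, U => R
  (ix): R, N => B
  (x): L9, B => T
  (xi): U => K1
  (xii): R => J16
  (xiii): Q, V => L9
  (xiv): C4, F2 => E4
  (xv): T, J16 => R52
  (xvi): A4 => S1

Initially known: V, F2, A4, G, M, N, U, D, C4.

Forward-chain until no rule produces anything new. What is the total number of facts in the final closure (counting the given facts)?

24

[1] (iv) [U => D71]; (viii) [D, U => R]; (xi) [U => K1]; (xiv) [C4, F2 => E4]; (xvi) [A4 => S1]. ⇒ new: D71, R, K1, E4, S1.
[2] (vii) [S1, M => P7]; (ix) [R, N => B]; (xii) [R => J16]. ⇒ new: P7, B, J16.
[3] (i) [P7, E4 => W3]. ⇒ new: W3.
[4] (v) [W3 => J]. ⇒ new: J.
[5] (ii) [J, U => Q]. ⇒ new: Q.
[6] (xiii) [Q, V => L9]. ⇒ new: L9.
[7] (x) [L9, B => T]. ⇒ new: T.
[8] (iii) [T => H]; (xv) [T, J16 => R52]. ⇒ new: H, R52.
Closure: {A4, B, C4, D, D71, E4, F2, G, H, J, J16, K1, L9, M, N, P7, Q, R, R52, S1, T, U, V, W3} — 24 facts.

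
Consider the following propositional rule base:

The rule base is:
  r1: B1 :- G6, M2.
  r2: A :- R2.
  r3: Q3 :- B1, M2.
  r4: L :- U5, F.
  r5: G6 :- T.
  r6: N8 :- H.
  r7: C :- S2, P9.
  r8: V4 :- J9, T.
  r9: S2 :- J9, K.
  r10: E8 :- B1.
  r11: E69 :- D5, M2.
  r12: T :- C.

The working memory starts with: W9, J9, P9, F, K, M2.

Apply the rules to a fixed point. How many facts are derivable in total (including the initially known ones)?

14

Round 1 — r9, derive S2.
Round 2 — r7, derive C.
Round 3 — r12, derive T.
Round 4 — r5, r8, derive G6, V4.
Round 5 — r1, derive B1.
Round 6 — r3, r10, derive Q3, E8.
Closure: {B1, C, E8, F, G6, J9, K, M2, P9, Q3, S2, T, V4, W9} — 14 facts.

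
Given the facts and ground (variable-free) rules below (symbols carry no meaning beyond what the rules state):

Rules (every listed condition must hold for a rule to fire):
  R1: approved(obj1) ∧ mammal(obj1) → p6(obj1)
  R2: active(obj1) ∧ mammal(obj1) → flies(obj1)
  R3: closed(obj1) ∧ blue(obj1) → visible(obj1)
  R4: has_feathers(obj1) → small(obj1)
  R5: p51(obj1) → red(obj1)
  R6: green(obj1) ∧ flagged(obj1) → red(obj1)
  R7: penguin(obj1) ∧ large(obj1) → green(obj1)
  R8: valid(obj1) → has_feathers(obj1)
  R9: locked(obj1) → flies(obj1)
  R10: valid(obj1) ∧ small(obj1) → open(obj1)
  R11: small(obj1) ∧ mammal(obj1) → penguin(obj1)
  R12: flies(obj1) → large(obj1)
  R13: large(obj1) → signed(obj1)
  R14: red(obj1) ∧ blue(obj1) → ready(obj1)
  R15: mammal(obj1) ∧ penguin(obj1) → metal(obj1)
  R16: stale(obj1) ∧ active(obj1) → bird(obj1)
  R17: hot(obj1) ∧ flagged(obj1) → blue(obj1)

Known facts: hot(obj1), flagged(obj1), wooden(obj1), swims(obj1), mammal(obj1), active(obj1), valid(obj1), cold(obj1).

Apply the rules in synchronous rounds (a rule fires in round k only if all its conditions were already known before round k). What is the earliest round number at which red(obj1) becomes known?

5

Round 1: R2 [active(obj1) ∧ mammal(obj1) → flies(obj1)]; R8 [valid(obj1) → has_feathers(obj1)]; R17 [hot(obj1) ∧ flagged(obj1) → blue(obj1)]. Adds flies(obj1), has_feathers(obj1), blue(obj1).
Round 2: R4 [has_feathers(obj1) → small(obj1)]; R12 [flies(obj1) → large(obj1)]. Adds small(obj1), large(obj1).
Round 3: R10 [valid(obj1) ∧ small(obj1) → open(obj1)]; R11 [small(obj1) ∧ mammal(obj1) → penguin(obj1)]; R13 [large(obj1) → signed(obj1)]. Adds open(obj1), penguin(obj1), signed(obj1).
Round 4: R7 [penguin(obj1) ∧ large(obj1) → green(obj1)]; R15 [mammal(obj1) ∧ penguin(obj1) → metal(obj1)]. Adds green(obj1), metal(obj1).
Round 5: R6 [green(obj1) ∧ flagged(obj1) → red(obj1)]. Adds red(obj1).
red(obj1) first appears in round 5.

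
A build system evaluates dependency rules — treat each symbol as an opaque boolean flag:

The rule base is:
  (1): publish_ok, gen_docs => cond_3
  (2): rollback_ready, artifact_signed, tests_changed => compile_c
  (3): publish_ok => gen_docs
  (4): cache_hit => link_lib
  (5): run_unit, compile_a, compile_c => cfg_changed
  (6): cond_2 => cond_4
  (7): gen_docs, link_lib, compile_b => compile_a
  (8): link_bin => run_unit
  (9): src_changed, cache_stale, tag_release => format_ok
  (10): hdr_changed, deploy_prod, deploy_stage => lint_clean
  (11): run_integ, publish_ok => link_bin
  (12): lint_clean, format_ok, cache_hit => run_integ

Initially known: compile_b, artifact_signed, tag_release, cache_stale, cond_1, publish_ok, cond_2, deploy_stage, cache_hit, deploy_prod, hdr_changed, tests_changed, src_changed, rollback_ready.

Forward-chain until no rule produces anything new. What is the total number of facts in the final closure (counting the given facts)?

Round 1 fires (2), (3), (4), (6), (9), (10), giving compile_c, gen_docs, link_lib, cond_4, format_ok, lint_clean.
Round 2 fires (1), (7), (12), giving cond_3, compile_a, run_integ.
Round 3 fires (11), giving link_bin.
Round 4 fires (8), giving run_unit.
Round 5 fires (5), giving cfg_changed.
Closure: {artifact_signed, cache_hit, cache_stale, cfg_changed, compile_a, compile_b, compile_c, cond_1, cond_2, cond_3, cond_4, deploy_prod, deploy_stage, format_ok, gen_docs, hdr_changed, link_bin, link_lib, lint_clean, publish_ok, rollback_ready, run_integ, run_unit, src_changed, tag_release, tests_changed} — 26 facts.

26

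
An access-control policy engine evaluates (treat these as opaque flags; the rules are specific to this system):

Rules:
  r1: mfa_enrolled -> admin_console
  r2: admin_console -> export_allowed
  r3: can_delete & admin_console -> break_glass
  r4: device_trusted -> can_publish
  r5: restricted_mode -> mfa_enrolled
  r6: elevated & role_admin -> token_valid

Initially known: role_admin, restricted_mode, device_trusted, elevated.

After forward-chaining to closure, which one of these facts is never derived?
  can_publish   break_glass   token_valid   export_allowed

break_glass

[1] r4 [device_trusted -> can_publish]; r5 [restricted_mode -> mfa_enrolled]; r6 [elevated & role_admin -> token_valid]. ⇒ new: can_publish, mfa_enrolled, token_valid.
[2] r1 [mfa_enrolled -> admin_console]. ⇒ new: admin_console.
[3] r2 [admin_console -> export_allowed]. ⇒ new: export_allowed.
Derived: export_allowed (round 3), can_publish (round 1), token_valid (round 1). break_glass never appears in any round.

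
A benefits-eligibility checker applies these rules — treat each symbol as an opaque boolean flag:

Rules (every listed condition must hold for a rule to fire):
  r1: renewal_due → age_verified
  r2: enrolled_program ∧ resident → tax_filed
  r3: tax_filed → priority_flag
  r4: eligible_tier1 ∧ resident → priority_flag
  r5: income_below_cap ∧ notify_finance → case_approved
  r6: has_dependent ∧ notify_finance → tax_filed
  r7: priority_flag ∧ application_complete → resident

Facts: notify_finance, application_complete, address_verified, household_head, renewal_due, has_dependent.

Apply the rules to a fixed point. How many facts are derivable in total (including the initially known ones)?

10

Round 1 — r1, r6, derive age_verified, tax_filed.
Round 2 — r3, derive priority_flag.
Round 3 — r7, derive resident.
Closure: {address_verified, age_verified, application_complete, has_dependent, household_head, notify_finance, priority_flag, renewal_due, resident, tax_filed} — 10 facts.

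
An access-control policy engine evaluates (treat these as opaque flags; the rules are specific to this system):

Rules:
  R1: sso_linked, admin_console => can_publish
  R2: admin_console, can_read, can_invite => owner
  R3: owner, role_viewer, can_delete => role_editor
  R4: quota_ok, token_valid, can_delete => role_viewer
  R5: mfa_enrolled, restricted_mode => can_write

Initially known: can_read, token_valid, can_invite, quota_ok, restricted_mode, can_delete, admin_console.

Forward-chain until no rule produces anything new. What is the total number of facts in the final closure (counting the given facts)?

Round 1 — R2, R4, derive owner, role_viewer.
Round 2 — R3, derive role_editor.
Closure: {admin_console, can_delete, can_invite, can_read, owner, quota_ok, restricted_mode, role_editor, role_viewer, token_valid} — 10 facts.

10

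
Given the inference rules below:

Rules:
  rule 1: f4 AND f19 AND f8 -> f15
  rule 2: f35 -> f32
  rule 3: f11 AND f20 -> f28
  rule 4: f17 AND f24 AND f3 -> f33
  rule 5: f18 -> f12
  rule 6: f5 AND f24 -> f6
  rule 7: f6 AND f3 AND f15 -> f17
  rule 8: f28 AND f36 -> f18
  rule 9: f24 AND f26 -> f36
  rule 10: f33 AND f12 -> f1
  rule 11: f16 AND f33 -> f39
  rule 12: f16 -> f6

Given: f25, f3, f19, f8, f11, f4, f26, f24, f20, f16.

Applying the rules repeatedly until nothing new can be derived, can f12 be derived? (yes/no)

yes

[1] rule 1 [f4 AND f19 AND f8 -> f15]; rule 3 [f11 AND f20 -> f28]; rule 9 [f24 AND f26 -> f36]; rule 12 [f16 -> f6]. ⇒ new: f15, f28, f36, f6.
[2] rule 7 [f6 AND f3 AND f15 -> f17]; rule 8 [f28 AND f36 -> f18]. ⇒ new: f17, f18.
[3] rule 4 [f17 AND f24 AND f3 -> f33]; rule 5 [f18 -> f12]. ⇒ new: f33, f12.
[4] rule 10 [f33 AND f12 -> f1]; rule 11 [f16 AND f33 -> f39]. ⇒ new: f1, f39.
f12 appears in round 3, so it is derivable.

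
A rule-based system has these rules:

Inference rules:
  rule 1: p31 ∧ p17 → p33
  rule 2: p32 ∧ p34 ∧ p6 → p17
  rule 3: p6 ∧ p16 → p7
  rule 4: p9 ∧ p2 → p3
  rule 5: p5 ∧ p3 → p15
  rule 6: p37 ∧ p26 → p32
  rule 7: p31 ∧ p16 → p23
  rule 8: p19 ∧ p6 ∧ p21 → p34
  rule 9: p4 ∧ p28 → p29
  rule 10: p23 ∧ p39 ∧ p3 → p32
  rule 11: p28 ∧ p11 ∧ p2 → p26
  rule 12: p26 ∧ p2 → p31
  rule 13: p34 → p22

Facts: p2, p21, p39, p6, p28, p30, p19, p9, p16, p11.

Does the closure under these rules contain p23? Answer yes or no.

[1] rule 3 [p6 ∧ p16 → p7]; rule 4 [p9 ∧ p2 → p3]; rule 8 [p19 ∧ p6 ∧ p21 → p34]; rule 11 [p28 ∧ p11 ∧ p2 → p26]. ⇒ new: p7, p3, p34, p26.
[2] rule 12 [p26 ∧ p2 → p31]; rule 13 [p34 → p22]. ⇒ new: p31, p22.
[3] rule 7 [p31 ∧ p16 → p23]. ⇒ new: p23.
[4] rule 10 [p23 ∧ p39 ∧ p3 → p32]. ⇒ new: p32.
[5] rule 2 [p32 ∧ p34 ∧ p6 → p17]. ⇒ new: p17.
[6] rule 1 [p31 ∧ p17 → p33]. ⇒ new: p33.
p23 appears in round 3, so it is derivable.

yes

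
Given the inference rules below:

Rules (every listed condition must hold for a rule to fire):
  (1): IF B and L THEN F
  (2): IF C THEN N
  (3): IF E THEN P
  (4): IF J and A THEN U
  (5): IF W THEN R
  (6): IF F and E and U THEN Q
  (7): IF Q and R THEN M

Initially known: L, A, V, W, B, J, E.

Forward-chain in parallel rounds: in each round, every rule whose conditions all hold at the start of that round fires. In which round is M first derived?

Round 1: (1) [IF B and L THEN F]; (3) [IF E THEN P]; (4) [IF J and A THEN U]; (5) [IF W THEN R]. New: F, P, U, R.
Round 2: (6) [IF F and E and U THEN Q]. New: Q.
Round 3: (7) [IF Q and R THEN M]. New: M.
M first appears in round 3.

3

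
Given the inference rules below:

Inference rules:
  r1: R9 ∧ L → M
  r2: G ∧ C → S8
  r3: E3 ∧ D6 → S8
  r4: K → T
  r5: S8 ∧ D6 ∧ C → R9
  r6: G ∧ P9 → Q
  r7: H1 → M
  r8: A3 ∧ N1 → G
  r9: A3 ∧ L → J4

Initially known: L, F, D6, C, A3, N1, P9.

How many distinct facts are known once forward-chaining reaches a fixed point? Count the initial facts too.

Round 1 fires r8, r9, giving G, J4.
Round 2 fires r2, r6, giving S8, Q.
Round 3 fires r5, giving R9.
Round 4 fires r1, giving M.
Closure: {A3, C, D6, F, G, J4, L, M, N1, P9, Q, R9, S8} — 13 facts.

13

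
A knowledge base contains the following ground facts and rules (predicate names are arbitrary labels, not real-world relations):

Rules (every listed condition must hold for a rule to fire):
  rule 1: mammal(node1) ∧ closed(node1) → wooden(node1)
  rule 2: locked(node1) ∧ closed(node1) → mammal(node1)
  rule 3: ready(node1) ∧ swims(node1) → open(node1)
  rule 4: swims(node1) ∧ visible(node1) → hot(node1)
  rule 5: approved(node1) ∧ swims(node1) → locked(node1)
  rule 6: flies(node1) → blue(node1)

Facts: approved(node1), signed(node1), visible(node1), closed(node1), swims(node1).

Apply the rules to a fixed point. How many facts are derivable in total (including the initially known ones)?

Round 1: rule 4 [swims(node1) ∧ visible(node1) → hot(node1)]; rule 5 [approved(node1) ∧ swims(node1) → locked(node1)]. New: hot(node1), locked(node1).
Round 2: rule 2 [locked(node1) ∧ closed(node1) → mammal(node1)]. New: mammal(node1).
Round 3: rule 1 [mammal(node1) ∧ closed(node1) → wooden(node1)]. New: wooden(node1).
Closure: {approved(node1), closed(node1), hot(node1), locked(node1), mammal(node1), signed(node1), swims(node1), visible(node1), wooden(node1)} — 9 facts.

9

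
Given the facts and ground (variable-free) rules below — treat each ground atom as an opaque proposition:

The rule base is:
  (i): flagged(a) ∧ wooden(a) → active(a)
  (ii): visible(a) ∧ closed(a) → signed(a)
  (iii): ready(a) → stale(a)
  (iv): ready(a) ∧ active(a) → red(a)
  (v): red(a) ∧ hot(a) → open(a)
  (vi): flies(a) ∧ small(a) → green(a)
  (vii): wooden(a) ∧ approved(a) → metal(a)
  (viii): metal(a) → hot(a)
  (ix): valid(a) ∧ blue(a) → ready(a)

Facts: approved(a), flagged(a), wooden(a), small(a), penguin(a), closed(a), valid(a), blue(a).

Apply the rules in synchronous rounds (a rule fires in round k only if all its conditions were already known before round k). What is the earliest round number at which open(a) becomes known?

3

Round 1: (i) [flagged(a) ∧ wooden(a) → active(a)]; (vii) [wooden(a) ∧ approved(a) → metal(a)]; (ix) [valid(a) ∧ blue(a) → ready(a)]. New: active(a), metal(a), ready(a).
Round 2: (iii) [ready(a) → stale(a)]; (iv) [ready(a) ∧ active(a) → red(a)]; (viii) [metal(a) → hot(a)]. New: stale(a), red(a), hot(a).
Round 3: (v) [red(a) ∧ hot(a) → open(a)]. New: open(a).
open(a) first appears in round 3.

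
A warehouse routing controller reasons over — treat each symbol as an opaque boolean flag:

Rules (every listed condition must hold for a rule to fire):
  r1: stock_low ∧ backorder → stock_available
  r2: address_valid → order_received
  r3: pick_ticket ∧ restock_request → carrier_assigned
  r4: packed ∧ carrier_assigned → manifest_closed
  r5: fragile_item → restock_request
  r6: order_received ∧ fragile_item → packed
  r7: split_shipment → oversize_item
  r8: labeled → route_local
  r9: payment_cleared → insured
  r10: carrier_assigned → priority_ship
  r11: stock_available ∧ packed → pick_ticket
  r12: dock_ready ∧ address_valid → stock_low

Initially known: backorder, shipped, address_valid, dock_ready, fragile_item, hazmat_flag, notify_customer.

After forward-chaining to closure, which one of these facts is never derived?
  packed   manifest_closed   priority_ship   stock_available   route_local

Round 1 fires r2, r5, r12, giving order_received, restock_request, stock_low.
Round 2 fires r1, r6, giving stock_available, packed.
Round 3 fires r11, giving pick_ticket.
Round 4 fires r3, giving carrier_assigned.
Round 5 fires r4, r10, giving manifest_closed, priority_ship.
Derived: priority_ship (round 5), manifest_closed (round 5), packed (round 2), stock_available (round 2). route_local never appears in any round.

route_local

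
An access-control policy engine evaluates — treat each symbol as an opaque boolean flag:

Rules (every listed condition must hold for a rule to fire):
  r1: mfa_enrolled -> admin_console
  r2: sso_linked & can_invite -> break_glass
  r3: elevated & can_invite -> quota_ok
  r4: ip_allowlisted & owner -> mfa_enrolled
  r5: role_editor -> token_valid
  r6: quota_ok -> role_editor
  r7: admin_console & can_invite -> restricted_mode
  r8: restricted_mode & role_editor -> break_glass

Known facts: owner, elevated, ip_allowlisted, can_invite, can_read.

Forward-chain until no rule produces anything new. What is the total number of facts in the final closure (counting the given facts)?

12

Round 1: r3 [elevated & can_invite -> quota_ok]; r4 [ip_allowlisted & owner -> mfa_enrolled]. Adds quota_ok, mfa_enrolled.
Round 2: r1 [mfa_enrolled -> admin_console]; r6 [quota_ok -> role_editor]. Adds admin_console, role_editor.
Round 3: r5 [role_editor -> token_valid]; r7 [admin_console & can_invite -> restricted_mode]. Adds token_valid, restricted_mode.
Round 4: r8 [restricted_mode & role_editor -> break_glass]. Adds break_glass.
Closure: {admin_console, break_glass, can_invite, can_read, elevated, ip_allowlisted, mfa_enrolled, owner, quota_ok, restricted_mode, role_editor, token_valid} — 12 facts.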